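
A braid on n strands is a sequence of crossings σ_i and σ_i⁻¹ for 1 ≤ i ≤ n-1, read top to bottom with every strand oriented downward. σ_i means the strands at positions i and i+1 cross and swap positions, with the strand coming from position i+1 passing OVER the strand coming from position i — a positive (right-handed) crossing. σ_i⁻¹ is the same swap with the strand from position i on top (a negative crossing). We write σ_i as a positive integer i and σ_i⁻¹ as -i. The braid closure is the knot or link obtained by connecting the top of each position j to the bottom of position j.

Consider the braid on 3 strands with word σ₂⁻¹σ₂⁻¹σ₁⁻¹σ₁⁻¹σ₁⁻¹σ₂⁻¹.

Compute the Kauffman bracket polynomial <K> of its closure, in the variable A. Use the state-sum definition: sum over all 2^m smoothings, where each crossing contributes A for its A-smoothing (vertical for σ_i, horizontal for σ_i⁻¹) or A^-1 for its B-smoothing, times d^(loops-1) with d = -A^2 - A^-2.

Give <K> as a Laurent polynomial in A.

Braid: s2^-1 s2^-1 s1^-1 s1^-1 s1^-1 s2^-1 on 3 strands, 6 crossings.
Writhe w = (#positive) - (#negative) = 0 - 6 = -6.
State-sum expansion of <K>. There are 2^6 = 64 states.
For each crossing: s=0 is the vertical smoothing, s=1 horizontal. Crossing k contributes A^(sign_k * (1 - 2*s_k)); loop factor d = -A^2 - A^-2.
Tabulate the states by total A-exponent and number of loops L (A-exp: L × count):
  A^6: L=5 ×1
  A^4: L=4 ×6
  A^2: L=3 ×15
  A^0: L=2 ×18, L=4 ×2
  A^-2: L=1 ×9, L=3 ×6
  A^-4: L=2 ×6
  A^-6: L=3 ×1
Each group contributes A^e * Σ count * d^(L-1):
Powers of d = -A^2 - A^-2: d^2 = A^4 + 2 + A^-4; d^3 = -A^6 - 3*A^2 - 3*A^-2 - A^-6; d^4 = A^8 + 4*A^4 + 6 + 4*A^-4 + A^-8.
  A^6 * (d^4) = A^14 + 4*A^10 + 6*A^6 + 4*A^2 + A^-2
  A^4 * (6*d^3) = -6*A^10 - 18*A^6 - 18*A^2 - 6*A^-2
  A^2 * (15*d^2) = 15*A^6 + 30*A^2 + 15*A^-2
  A^0 * (18*d + 2*d^3) = -2*A^6 - 24*A^2 - 24*A^-2 - 2*A^-6
  A^-2 * (9 + 6*d^2) = 6*A^2 + 21*A^-2 + 6*A^-6
  A^-4 * (6*d) = -6*A^-2 - 6*A^-6
  A^-6 * (d^2) = A^-2 + 2*A^-6 + A^-10
Summing the groups: <K> = A^14 - 2*A^10 + A^6 - 2*A^2 + 2*A^-2 + A^-10

Answer: A^14 - 2*A^10 + A^6 - 2*A^2 + 2*A^-2 + A^-10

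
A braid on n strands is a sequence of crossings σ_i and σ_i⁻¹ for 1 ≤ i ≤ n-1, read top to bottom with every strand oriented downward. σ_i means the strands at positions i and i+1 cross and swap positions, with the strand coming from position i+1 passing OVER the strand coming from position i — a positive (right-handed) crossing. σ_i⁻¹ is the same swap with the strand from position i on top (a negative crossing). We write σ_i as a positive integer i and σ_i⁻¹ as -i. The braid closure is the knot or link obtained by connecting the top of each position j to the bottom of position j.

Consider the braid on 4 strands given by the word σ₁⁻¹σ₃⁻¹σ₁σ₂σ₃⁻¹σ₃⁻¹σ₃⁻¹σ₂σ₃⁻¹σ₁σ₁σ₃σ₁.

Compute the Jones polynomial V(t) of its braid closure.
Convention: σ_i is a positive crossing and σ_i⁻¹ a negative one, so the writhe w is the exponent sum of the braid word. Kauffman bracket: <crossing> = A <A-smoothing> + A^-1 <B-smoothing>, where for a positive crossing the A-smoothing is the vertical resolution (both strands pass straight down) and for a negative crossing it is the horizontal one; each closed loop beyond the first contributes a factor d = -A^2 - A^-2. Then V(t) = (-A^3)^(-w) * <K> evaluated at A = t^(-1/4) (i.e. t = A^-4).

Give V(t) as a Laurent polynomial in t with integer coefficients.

The presented braid s1^-1 s3^-1 s1 s2 s3^-1 s3^-1 s3^-1 s2 s3^-1 s1 s1 s3 s1 on 4 strands reduces by inverse Markov moves (closure unchanged at each step):
  Deconjugate: the word is γ·β·γ⁻¹ with γ = s1^-1 s3^-1 (prefix) and γ⁻¹ = s3 s1 (suffix); strip both.
Reduced to β = s1 s2 s3^-1 s3^-1 s3^-1 s2 s3^-1 s1 s1 on 4 strands, 9 crossings.
Compute on β:
Braid: s1 s2 s3^-1 s3^-1 s3^-1 s2 s3^-1 s1 s1 on 4 strands, 9 crossings.
Writhe w = (#positive) - (#negative) = 5 - 4 = 1.
Computing the Kauffman bracket via state sum. There are 2^9 = 512 states.
Each crossing splits two ways (0=vertical, 1=horizontal). The state's weight is A^(#A-smoothings - #B-smoothings) * d^(loops - 1).
Tabulate the states by total A-exponent and number of loops L (A-exp: L × count):
  A^9: L=6 ×1
  A^7: L=5 ×9
  A^5: L=4 ×33, L=6 ×3
  A^3: L=3 ×64, L=5 ×19, L=7 ×1
  A^1: L=2 ×68, L=4 ×52, L=6 ×6
  A^-1: L=1 ×33, L=3 ×75, L=5 ×18
  A^-3: L=2 ×51, L=4 ×32, L=6 ×1
  A^-5: L=3 ×32, L=5 ×4
  A^-7: L=4 ×9
  A^-9: L=5 ×1
Each group contributes A^e * Σ count * d^(L-1):
Powers of d = -A^2 - A^-2: d^2 = A^4 + 2 + A^-4; d^3 = -A^6 - 3*A^2 - 3*A^-2 - A^-6; d^4 = A^8 + 4*A^4 + 6 + 4*A^-4 + A^-8; d^5 = -A^10 - 5*A^6 - 10*A^2 - 10*A^-2 - 5*A^-6 - A^-10; d^6 = A^12 + 6*A^8 + 15*A^4 + 20 + 15*A^-4 + 6*A^-8 + A^-12.
  A^9 * (d^5) = -A^19 - 5*A^15 - 10*A^11 - 10*A^7 - 5*A^3 - A^-1
  A^7 * (9*d^4) = 9*A^15 + 36*A^11 + 54*A^7 + 36*A^3 + 9*A^-1
  A^5 * (33*d^3 + 3*d^5) = -3*A^15 - 48*A^11 - 129*A^7 - 129*A^3 - 48*A^-1 - 3*A^-5
  A^3 * (64*d^2 + 19*d^4 + d^6) = A^15 + 25*A^11 + 155*A^7 + 262*A^3 + 155*A^-1 + 25*A^-5 + A^-9
  A^1 * (68*d + 52*d^3 + 6*d^5) = -6*A^11 - 82*A^7 - 284*A^3 - 284*A^-1 - 82*A^-5 - 6*A^-9
  A^-1 * (33 + 75*d^2 + 18*d^4) = 18*A^7 + 147*A^3 + 291*A^-1 + 147*A^-5 + 18*A^-9
  A^-3 * (51*d + 32*d^3 + d^5) = -A^7 - 37*A^3 - 157*A^-1 - 157*A^-5 - 37*A^-9 - A^-13
  A^-5 * (32*d^2 + 4*d^4) = 4*A^3 + 48*A^-1 + 88*A^-5 + 48*A^-9 + 4*A^-13
  A^-7 * (9*d^3) = -9*A^-1 - 27*A^-5 - 27*A^-9 - 9*A^-13
  A^-9 * (d^4) = A^-1 + 4*A^-5 + 6*A^-9 + 4*A^-13 + A^-17
Summing the groups: <K> = -A^19 + 2*A^15 - 3*A^11 + 5*A^7 - 6*A^3 + 5*A^-1 - 5*A^-5 + 3*A^-9 - 2*A^-13 + A^-17
Normalise by the writhe: (-A^3)^(-w) = (-A^3)^(-1) = -A^-3, so f(A) = -A^-3 * <K> = A^16 - 2*A^12 + 3*A^8 - 5*A^4 + 6 - 5*A^-4 + 5*A^-8 - 3*A^-12 + 2*A^-16 - A^-20.
Substitute A = t^(-1/4), i.e. A^e → t^(-e/4): V(t) = -t^5 + 2*t^4 - 3*t^3 + 5*t^2 - 5*t + 6 - 5*t^-1 + 3*t^-2 - 2*t^-3 + t^-4

Answer: -t^5 + 2*t^4 - 3*t^3 + 5*t^2 - 5*t + 6 - 5*t^-1 + 3*t^-2 - 2*t^-3 + t^-4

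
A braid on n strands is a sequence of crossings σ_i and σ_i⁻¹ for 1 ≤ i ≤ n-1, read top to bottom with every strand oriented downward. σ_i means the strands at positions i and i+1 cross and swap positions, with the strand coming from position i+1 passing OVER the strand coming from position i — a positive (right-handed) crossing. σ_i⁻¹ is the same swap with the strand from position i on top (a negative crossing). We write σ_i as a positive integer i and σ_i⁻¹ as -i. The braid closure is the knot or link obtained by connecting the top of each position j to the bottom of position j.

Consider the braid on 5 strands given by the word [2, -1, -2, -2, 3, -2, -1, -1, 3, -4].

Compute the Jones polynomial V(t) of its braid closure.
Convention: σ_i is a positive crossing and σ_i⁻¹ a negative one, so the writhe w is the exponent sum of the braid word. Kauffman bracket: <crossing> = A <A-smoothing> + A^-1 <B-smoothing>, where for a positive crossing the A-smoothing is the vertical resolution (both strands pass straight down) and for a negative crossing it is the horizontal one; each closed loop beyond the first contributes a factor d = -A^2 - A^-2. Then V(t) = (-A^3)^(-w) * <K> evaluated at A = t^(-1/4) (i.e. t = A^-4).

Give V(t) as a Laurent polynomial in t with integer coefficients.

The presented braid s2 s1^-1 s2^-1 s2^-1 s3 s2^-1 s1^-1 s1^-1 s3 s4^-1 on 5 strands reduces by inverse Markov moves (closure unchanged at each step):
  Destabilize: the word has the form β·s4^-1 where s4^-1 occurs only as the final letter (β ∈ B_4); drop it and the last strand → 4 strands.
Reduced to β = s2 s1^-1 s2^-1 s2^-1 s3 s2^-1 s1^-1 s1^-1 s3 on 4 strands, 9 crossings.
Compute on β:
Braid: s2 s1^-1 s2^-1 s2^-1 s3 s2^-1 s1^-1 s1^-1 s3 on 4 strands, 9 crossings.
Writhe w = (#positive) - (#negative) = 3 - 6 = -3.
Enumerate smoothing states for the bracket polynomial. There are 2^9 = 512 states.
Smooth each crossing (0=||, 1=⌣⌢); contribution A^(Σ sign_k(1-2s_k)) * d^(L-1).
Tabulate the states by total A-exponent and number of loops L (A-exp: L × count):
  A^9: L=6 ×1
  A^7: L=5 ×9
  A^5: L=4 ×35, L=6 ×1
  A^3: L=3 ×73, L=5 ×11
  A^1: L=2 ×82, L=4 ×43, L=6 ×1
  A^-1: L=1 ×40, L=3 ×79, L=5 ×7
  A^-3: L=2 ×63, L=4 ×21
  A^-5: L=1 ×9, L=3 ×26, L=5 ×1
  A^-7: L=2 ×6, L=4 ×3
  A^-9: L=3 ×1
Each group contributes A^e * Σ count * d^(L-1):
Powers of d = -A^2 - A^-2: d^2 = A^4 + 2 + A^-4; d^3 = -A^6 - 3*A^2 - 3*A^-2 - A^-6; d^4 = A^8 + 4*A^4 + 6 + 4*A^-4 + A^-8; d^5 = -A^10 - 5*A^6 - 10*A^2 - 10*A^-2 - 5*A^-6 - A^-10.
  A^9 * (d^5) = -A^19 - 5*A^15 - 10*A^11 - 10*A^7 - 5*A^3 - A^-1
  A^7 * (9*d^4) = 9*A^15 + 36*A^11 + 54*A^7 + 36*A^3 + 9*A^-1
  A^5 * (35*d^3 + d^5) = -A^15 - 40*A^11 - 115*A^7 - 115*A^3 - 40*A^-1 - A^-5
  A^3 * (73*d^2 + 11*d^4) = 11*A^11 + 117*A^7 + 212*A^3 + 117*A^-1 + 11*A^-5
  A^1 * (82*d + 43*d^3 + d^5) = -A^11 - 48*A^7 - 221*A^3 - 221*A^-1 - 48*A^-5 - A^-9
  A^-1 * (40 + 79*d^2 + 7*d^4) = 7*A^7 + 107*A^3 + 240*A^-1 + 107*A^-5 + 7*A^-9
  A^-3 * (63*d + 21*d^3) = -21*A^3 - 126*A^-1 - 126*A^-5 - 21*A^-9
  A^-5 * (9 + 26*d^2 + d^4) = A^3 + 30*A^-1 + 67*A^-5 + 30*A^-9 + A^-13
  A^-7 * (6*d + 3*d^3) = -3*A^-1 - 15*A^-5 - 15*A^-9 - 3*A^-13
  A^-9 * (d^2) = A^-5 + 2*A^-9 + A^-13
Summing the groups: <K> = -A^19 + 3*A^15 - 4*A^11 + 5*A^7 - 6*A^3 + 5*A^-1 - 4*A^-5 + 2*A^-9 - A^-13
Normalise by the writhe: (-A^3)^(-w) = (-A^3)^(3) = -A^9, so f(A) = -A^9 * <K> = A^28 - 3*A^24 + 4*A^20 - 5*A^16 + 6*A^12 - 5*A^8 + 4*A^4 - 2 + A^-4.
Substitute A = t^(-1/4), i.e. A^e → t^(-e/4): V(t) = t - 2 + 4*t^-1 - 5*t^-2 + 6*t^-3 - 5*t^-4 + 4*t^-5 - 3*t^-6 + t^-7

Answer: t - 2 + 4*t^-1 - 5*t^-2 + 6*t^-3 - 5*t^-4 + 4*t^-5 - 3*t^-6 + t^-7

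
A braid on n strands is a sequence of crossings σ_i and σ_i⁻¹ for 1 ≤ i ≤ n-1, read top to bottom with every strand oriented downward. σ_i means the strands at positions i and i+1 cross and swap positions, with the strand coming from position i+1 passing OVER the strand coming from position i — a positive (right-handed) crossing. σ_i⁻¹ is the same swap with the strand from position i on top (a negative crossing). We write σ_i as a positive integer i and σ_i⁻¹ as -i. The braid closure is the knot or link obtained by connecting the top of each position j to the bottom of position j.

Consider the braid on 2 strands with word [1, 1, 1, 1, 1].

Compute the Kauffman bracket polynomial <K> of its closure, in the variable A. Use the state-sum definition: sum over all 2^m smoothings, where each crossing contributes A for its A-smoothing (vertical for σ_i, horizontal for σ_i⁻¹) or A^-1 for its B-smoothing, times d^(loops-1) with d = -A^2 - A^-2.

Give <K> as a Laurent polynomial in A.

Braid: s1 s1 s1 s1 s1 on 2 strands, 5 crossings.
Writhe w = (#positive) - (#negative) = 5 - 0 = 5.
State-sum expansion of <K>. There are 2^5 = 32 states.
Smooth each crossing (0=||, 1=⌣⌢); contribution A^(Σ sign_k(1-2s_k)) * d^(L-1).
  state 00000: A-exp=+5, loops=2, term = A^5 * d^1
  state 00001: A-exp=+3, loops=1, term = A^3 * d^0
  state 00010: A-exp=+3, loops=1, term = A^3 * d^0
  state 00011: A-exp=+1, loops=2, term = A^1 * d^1
  state 00100: A-exp=+3, loops=1, term = A^3 * d^0
  state 00101: A-exp=+1, loops=2, term = A^1 * d^1
  state 00110: A-exp=+1, loops=2, term = A^1 * d^1
  state 00111: A-exp=-1, loops=3, term = A^-1 * d^2
  state 01000: A-exp=+3, loops=1, term = A^3 * d^0
  state 01001: A-exp=+1, loops=2, term = A^1 * d^1
  state 01010: A-exp=+1, loops=2, term = A^1 * d^1
  state 01011: A-exp=-1, loops=3, term = A^-1 * d^2
  state 01100: A-exp=+1, loops=2, term = A^1 * d^1
  state 01101: A-exp=-1, loops=3, term = A^-1 * d^2
  state 01110: A-exp=-1, loops=3, term = A^-1 * d^2
  state 01111: A-exp=-3, loops=4, term = A^-3 * d^3
  state 10000: A-exp=+3, loops=1, term = A^3 * d^0
  state 10001: A-exp=+1, loops=2, term = A^1 * d^1
  state 10010: A-exp=+1, loops=2, term = A^1 * d^1
  state 10011: A-exp=-1, loops=3, term = A^-1 * d^2
  state 10100: A-exp=+1, loops=2, term = A^1 * d^1
  state 10101: A-exp=-1, loops=3, term = A^-1 * d^2
  state 10110: A-exp=-1, loops=3, term = A^-1 * d^2
  state 10111: A-exp=-3, loops=4, term = A^-3 * d^3
  state 11000: A-exp=+1, loops=2, term = A^1 * d^1
  state 11001: A-exp=-1, loops=3, term = A^-1 * d^2
  state 11010: A-exp=-1, loops=3, term = A^-1 * d^2
  state 11011: A-exp=-3, loops=4, term = A^-3 * d^3
  state 11100: A-exp=-1, loops=3, term = A^-1 * d^2
  state 11101: A-exp=-3, loops=4, term = A^-3 * d^3
  state 11110: A-exp=-3, loops=4, term = A^-3 * d^3
  state 11111: A-exp=-5, loops=5, term = A^-5 * d^4
Collect the terms by A-exponent (count of states per loop number):
Powers of d = -A^2 - A^-2: d^2 = A^4 + 2 + A^-4; d^3 = -A^6 - 3*A^2 - 3*A^-2 - A^-6; d^4 = A^8 + 4*A^4 + 6 + 4*A^-4 + A^-8.
  A^5 * (d) = -A^7 - A^3
  A^3 * (5) = 5*A^3
  A^1 * (10*d) = -10*A^3 - 10*A^-1
  A^-1 * (10*d^2) = 10*A^3 + 20*A^-1 + 10*A^-5
  A^-3 * (5*d^3) = -5*A^3 - 15*A^-1 - 15*A^-5 - 5*A^-9
  A^-5 * (d^4) = A^3 + 4*A^-1 + 6*A^-5 + 4*A^-9 + A^-13
Summing the groups: <K> = -A^7 - A^-1 + A^-5 - A^-9 + A^-13

Answer: -A^7 - A^-1 + A^-5 - A^-9 + A^-13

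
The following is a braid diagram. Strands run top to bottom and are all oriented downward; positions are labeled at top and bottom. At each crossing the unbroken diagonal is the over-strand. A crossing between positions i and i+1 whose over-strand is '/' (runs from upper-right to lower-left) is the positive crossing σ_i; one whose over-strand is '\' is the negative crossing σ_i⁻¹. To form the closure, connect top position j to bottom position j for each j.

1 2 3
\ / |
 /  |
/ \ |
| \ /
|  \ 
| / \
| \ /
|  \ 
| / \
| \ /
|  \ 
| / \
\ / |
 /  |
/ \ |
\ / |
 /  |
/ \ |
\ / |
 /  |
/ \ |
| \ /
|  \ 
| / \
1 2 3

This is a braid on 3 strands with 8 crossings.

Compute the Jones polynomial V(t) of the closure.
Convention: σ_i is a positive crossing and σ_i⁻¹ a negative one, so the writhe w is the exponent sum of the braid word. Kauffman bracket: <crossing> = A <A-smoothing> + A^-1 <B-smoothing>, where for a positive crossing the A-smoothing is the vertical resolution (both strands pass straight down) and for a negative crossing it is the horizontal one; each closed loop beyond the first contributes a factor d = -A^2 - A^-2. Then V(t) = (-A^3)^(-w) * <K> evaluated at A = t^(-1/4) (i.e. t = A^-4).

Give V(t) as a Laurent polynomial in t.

t^4 - 2*t^3 + 3*t^2 - 4*t + 5 - 4*t^-1 + 3*t^-2 - 2*t^-3 + t^-4

Derivation:
Reading the diagram top to bottom ('/'-over between positions i,i+1 = s_i, '\'-over = s_i^-1): braid word = s1 s2^-1 s2^-1 s2^-1 s1 s1 s1 s2^-1.
Braid: s1 s2^-1 s2^-1 s2^-1 s1 s1 s1 s2^-1 on 3 strands, 8 crossings.
Writhe w = (#positive) - (#negative) = 4 - 4 = 0.
Computing the Kauffman bracket via state sum. There are 2^8 = 256 states.
For each crossing: s=0 is the vertical smoothing, s=1 horizontal. Crossing k contributes A^(sign_k * (1 - 2*s_k)); loop factor d = -A^2 - A^-2.
Tabulate the states by total A-exponent and number of loops L (A-exp: L × count):
  A^8: L=5 ×1
  A^6: L=4 ×8
  A^4: L=3 ×25, L=5 ×3
  A^2: L=2 ×37, L=4 ×18, L=6 ×1
  A^0: L=1 ×25, L=3 ×37, L=5 ×8
  A^-2: L=2 ×37, L=4 ×18, L=6 ×1
  A^-4: L=3 ×25, L=5 ×3
  A^-6: L=4 ×8
  A^-8: L=5 ×1
Each group contributes A^e * Σ count * d^(L-1):
Powers of d = -A^2 - A^-2: d^2 = A^4 + 2 + A^-4; d^3 = -A^6 - 3*A^2 - 3*A^-2 - A^-6; d^4 = A^8 + 4*A^4 + 6 + 4*A^-4 + A^-8; d^5 = -A^10 - 5*A^6 - 10*A^2 - 10*A^-2 - 5*A^-6 - A^-10.
  A^8 * (d^4) = A^16 + 4*A^12 + 6*A^8 + 4*A^4 + 1
  A^6 * (8*d^3) = -8*A^12 - 24*A^8 - 24*A^4 - 8
  A^4 * (25*d^2 + 3*d^4) = 3*A^12 + 37*A^8 + 68*A^4 + 37 + 3*A^-4
  A^2 * (37*d + 18*d^3 + d^5) = -A^12 - 23*A^8 - 101*A^4 - 101 - 23*A^-4 - A^-8
  A^0 * (25 + 37*d^2 + 8*d^4) = 8*A^8 + 69*A^4 + 147 + 69*A^-4 + 8*A^-8
  A^-2 * (37*d + 18*d^3 + d^5) = -A^8 - 23*A^4 - 101 - 101*A^-4 - 23*A^-8 - A^-12
  A^-4 * (25*d^2 + 3*d^4) = 3*A^4 + 37 + 68*A^-4 + 37*A^-8 + 3*A^-12
  A^-6 * (8*d^3) = -8 - 24*A^-4 - 24*A^-8 - 8*A^-12
  A^-8 * (d^4) = 1 + 4*A^-4 + 6*A^-8 + 4*A^-12 + A^-16
Summing the groups: <K> = A^16 - 2*A^12 + 3*A^8 - 4*A^4 + 5 - 4*A^-4 + 3*A^-8 - 2*A^-12 + A^-16
Normalise by the writhe: (-A^3)^(-w) = (-A^3)^(0) = 1, so f(A) = 1 * <K> = A^16 - 2*A^12 + 3*A^8 - 4*A^4 + 5 - 4*A^-4 + 3*A^-8 - 2*A^-12 + A^-16.
Substitute A = t^(-1/4), i.e. A^e → t^(-e/4): V(t) = t^4 - 2*t^3 + 3*t^2 - 4*t + 5 - 4*t^-1 + 3*t^-2 - 2*t^-3 + t^-4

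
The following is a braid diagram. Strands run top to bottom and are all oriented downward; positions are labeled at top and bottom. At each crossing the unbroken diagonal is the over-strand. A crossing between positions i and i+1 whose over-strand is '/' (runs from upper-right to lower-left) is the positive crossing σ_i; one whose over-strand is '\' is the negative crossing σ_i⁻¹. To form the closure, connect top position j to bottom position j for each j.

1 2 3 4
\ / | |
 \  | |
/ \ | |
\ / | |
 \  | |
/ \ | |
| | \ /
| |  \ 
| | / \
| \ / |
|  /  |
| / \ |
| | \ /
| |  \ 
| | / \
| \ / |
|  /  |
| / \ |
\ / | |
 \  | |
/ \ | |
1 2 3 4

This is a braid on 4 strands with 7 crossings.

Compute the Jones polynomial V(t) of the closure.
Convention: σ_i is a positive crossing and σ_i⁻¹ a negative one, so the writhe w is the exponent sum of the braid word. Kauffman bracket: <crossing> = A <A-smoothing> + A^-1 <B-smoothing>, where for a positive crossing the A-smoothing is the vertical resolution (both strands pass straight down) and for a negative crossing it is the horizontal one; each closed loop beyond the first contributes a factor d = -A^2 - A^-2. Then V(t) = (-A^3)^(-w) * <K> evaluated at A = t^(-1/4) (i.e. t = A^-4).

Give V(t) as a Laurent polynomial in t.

t - 1 + 2*t^-1 - 3*t^-2 + 3*t^-3 - 2*t^-4 + 2*t^-5 - t^-6

Derivation:
Reading the diagram top to bottom ('/'-over between positions i,i+1 = s_i, '\'-over = s_i^-1): braid word = s1^-1 s1^-1 s3^-1 s2 s3^-1 s2 s1^-1.
Braid: s1^-1 s1^-1 s3^-1 s2 s3^-1 s2 s1^-1 on 4 strands, 7 crossings.
Writhe w = (#positive) - (#negative) = 2 - 5 = -3.
Enumerate smoothing states for the bracket polynomial. There are 2^7 = 128 states.
Smooth each crossing (0=||, 1=⌣⌢); contribution A^(Σ sign_k(1-2s_k)) * d^(L-1).
Tabulate the states by total A-exponent and number of loops L (A-exp: L × count):
  A^7: L=5 ×1
  A^5: L=4 ×7
  A^3: L=3 ×20, L=5 ×1
  A^1: L=2 ×27, L=4 ×8
  A^-1: L=1 ×15, L=3 ×19, L=5 ×1
  A^-3: L=2 ×17, L=4 ×4
  A^-5: L=3 ×7
  A^-7: L=4 ×1
Each group contributes A^e * Σ count * d^(L-1):
Powers of d = -A^2 - A^-2: d^2 = A^4 + 2 + A^-4; d^3 = -A^6 - 3*A^2 - 3*A^-2 - A^-6; d^4 = A^8 + 4*A^4 + 6 + 4*A^-4 + A^-8.
  A^7 * (d^4) = A^15 + 4*A^11 + 6*A^7 + 4*A^3 + A^-1
  A^5 * (7*d^3) = -7*A^11 - 21*A^7 - 21*A^3 - 7*A^-1
  A^3 * (20*d^2 + d^4) = A^11 + 24*A^7 + 46*A^3 + 24*A^-1 + A^-5
  A^1 * (27*d + 8*d^3) = -8*A^7 - 51*A^3 - 51*A^-1 - 8*A^-5
  A^-1 * (15 + 19*d^2 + d^4) = A^7 + 23*A^3 + 59*A^-1 + 23*A^-5 + A^-9
  A^-3 * (17*d + 4*d^3) = -4*A^3 - 29*A^-1 - 29*A^-5 - 4*A^-9
  A^-5 * (7*d^2) = 7*A^-1 + 14*A^-5 + 7*A^-9
  A^-7 * (d^3) = -A^-1 - 3*A^-5 - 3*A^-9 - A^-13
Summing the groups: <K> = A^15 - 2*A^11 + 2*A^7 - 3*A^3 + 3*A^-1 - 2*A^-5 + A^-9 - A^-13
Normalise by the writhe: (-A^3)^(-w) = (-A^3)^(3) = -A^9, so f(A) = -A^9 * <K> = -A^24 + 2*A^20 - 2*A^16 + 3*A^12 - 3*A^8 + 2*A^4 - 1 + A^-4.
Substitute A = t^(-1/4), i.e. A^e → t^(-e/4): V(t) = t - 1 + 2*t^-1 - 3*t^-2 + 3*t^-3 - 2*t^-4 + 2*t^-5 - t^-6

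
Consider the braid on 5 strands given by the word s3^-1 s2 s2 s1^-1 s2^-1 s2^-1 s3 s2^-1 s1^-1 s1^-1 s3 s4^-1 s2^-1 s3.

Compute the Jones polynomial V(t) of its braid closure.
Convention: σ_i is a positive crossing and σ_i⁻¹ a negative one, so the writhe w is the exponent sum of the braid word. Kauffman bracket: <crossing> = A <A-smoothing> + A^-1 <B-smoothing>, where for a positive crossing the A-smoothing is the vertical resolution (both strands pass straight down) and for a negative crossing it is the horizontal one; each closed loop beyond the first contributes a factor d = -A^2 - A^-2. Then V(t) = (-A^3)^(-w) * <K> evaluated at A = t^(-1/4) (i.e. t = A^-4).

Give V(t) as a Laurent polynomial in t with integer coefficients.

The presented braid s3^-1 s2 s2 s1^-1 s2^-1 s2^-1 s3 s2^-1 s1^-1 s1^-1 s3 s4^-1 s2^-1 s3 on 5 strands reduces by inverse Markov moves (closure unchanged at each step):
  Deconjugate: the word is γ·β·γ⁻¹ with γ = s3^-1 s2 (prefix) and γ⁻¹ = s2^-1 s3 (suffix); strip both.
  Destabilize: the word has the form β·s4^-1 where s4^-1 occurs only as the final letter (β ∈ B_4); drop it and the last strand → 4 strands.
Reduced to β = s2 s1^-1 s2^-1 s2^-1 s3 s2^-1 s1^-1 s1^-1 s3 on 4 strands, 9 crossings.
Compute on β:
Braid: s2 s1^-1 s2^-1 s2^-1 s3 s2^-1 s1^-1 s1^-1 s3 on 4 strands, 9 crossings.
Writhe w = (#positive) - (#negative) = 3 - 6 = -3.
State-sum expansion of <K>. There are 2^9 = 512 states.
Each crossing splits two ways (0=vertical, 1=horizontal). The state's weight is A^(#A-smoothings - #B-smoothings) * d^(loops - 1).
Tabulate the states by total A-exponent and number of loops L (A-exp: L × count):
  A^9: L=6 ×1
  A^7: L=5 ×9
  A^5: L=4 ×35, L=6 ×1
  A^3: L=3 ×73, L=5 ×11
  A^1: L=2 ×82, L=4 ×43, L=6 ×1
  A^-1: L=1 ×40, L=3 ×79, L=5 ×7
  A^-3: L=2 ×63, L=4 ×21
  A^-5: L=1 ×9, L=3 ×26, L=5 ×1
  A^-7: L=2 ×6, L=4 ×3
  A^-9: L=3 ×1
Each group contributes A^e * Σ count * d^(L-1):
Powers of d = -A^2 - A^-2: d^2 = A^4 + 2 + A^-4; d^3 = -A^6 - 3*A^2 - 3*A^-2 - A^-6; d^4 = A^8 + 4*A^4 + 6 + 4*A^-4 + A^-8; d^5 = -A^10 - 5*A^6 - 10*A^2 - 10*A^-2 - 5*A^-6 - A^-10.
  A^9 * (d^5) = -A^19 - 5*A^15 - 10*A^11 - 10*A^7 - 5*A^3 - A^-1
  A^7 * (9*d^4) = 9*A^15 + 36*A^11 + 54*A^7 + 36*A^3 + 9*A^-1
  A^5 * (35*d^3 + d^5) = -A^15 - 40*A^11 - 115*A^7 - 115*A^3 - 40*A^-1 - A^-5
  A^3 * (73*d^2 + 11*d^4) = 11*A^11 + 117*A^7 + 212*A^3 + 117*A^-1 + 11*A^-5
  A^1 * (82*d + 43*d^3 + d^5) = -A^11 - 48*A^7 - 221*A^3 - 221*A^-1 - 48*A^-5 - A^-9
  A^-1 * (40 + 79*d^2 + 7*d^4) = 7*A^7 + 107*A^3 + 240*A^-1 + 107*A^-5 + 7*A^-9
  A^-3 * (63*d + 21*d^3) = -21*A^3 - 126*A^-1 - 126*A^-5 - 21*A^-9
  A^-5 * (9 + 26*d^2 + d^4) = A^3 + 30*A^-1 + 67*A^-5 + 30*A^-9 + A^-13
  A^-7 * (6*d + 3*d^3) = -3*A^-1 - 15*A^-5 - 15*A^-9 - 3*A^-13
  A^-9 * (d^2) = A^-5 + 2*A^-9 + A^-13
Summing the groups: <K> = -A^19 + 3*A^15 - 4*A^11 + 5*A^7 - 6*A^3 + 5*A^-1 - 4*A^-5 + 2*A^-9 - A^-13
Normalise by the writhe: (-A^3)^(-w) = (-A^3)^(3) = -A^9, so f(A) = -A^9 * <K> = A^28 - 3*A^24 + 4*A^20 - 5*A^16 + 6*A^12 - 5*A^8 + 4*A^4 - 2 + A^-4.
Substitute A = t^(-1/4), i.e. A^e → t^(-e/4): V(t) = t - 2 + 4*t^-1 - 5*t^-2 + 6*t^-3 - 5*t^-4 + 4*t^-5 - 3*t^-6 + t^-7

Answer: t - 2 + 4*t^-1 - 5*t^-2 + 6*t^-3 - 5*t^-4 + 4*t^-5 - 3*t^-6 + t^-7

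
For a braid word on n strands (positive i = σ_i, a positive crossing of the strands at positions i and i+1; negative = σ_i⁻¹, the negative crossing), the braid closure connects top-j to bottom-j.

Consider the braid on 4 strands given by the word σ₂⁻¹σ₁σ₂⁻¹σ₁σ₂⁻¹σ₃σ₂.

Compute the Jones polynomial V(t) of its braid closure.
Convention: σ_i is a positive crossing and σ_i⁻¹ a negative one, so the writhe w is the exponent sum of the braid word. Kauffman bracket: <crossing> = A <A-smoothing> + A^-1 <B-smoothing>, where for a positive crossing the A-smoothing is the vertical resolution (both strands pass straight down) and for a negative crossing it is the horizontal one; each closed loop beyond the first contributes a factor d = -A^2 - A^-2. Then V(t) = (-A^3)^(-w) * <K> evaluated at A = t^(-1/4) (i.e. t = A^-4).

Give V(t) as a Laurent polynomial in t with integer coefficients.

The presented braid s2^-1 s1 s2^-1 s1 s2^-1 s3 s2 on 4 strands reduces by inverse Markov moves (closure unchanged at each step):
  Deconjugate: the word is γ·β·γ⁻¹ with γ = s2^-1 (prefix) and γ⁻¹ = s2 (suffix); strip both.
  Destabilize: the word has the form β·s3 where s3 occurs only as the final letter (β ∈ B_3); drop it and the last strand → 3 strands.
Reduced to β = s1 s2^-1 s1 s2^-1 on 3 strands, 4 crossings.
Compute on β:
Braid: s1 s2^-1 s1 s2^-1 on 3 strands, 4 crossings.
Writhe w = (#positive) - (#negative) = 2 - 2 = 0.
Enumerate smoothing states for the bracket polynomial. There are 2^4 = 16 states.
Smooth each crossing (0=||, 1=⌣⌢); contribution A^(Σ sign_k(1-2s_k)) * d^(L-1).
  state 0000: A-exp=+0, loops=3, term = A^0 * d^2
  state 0001: A-exp=+2, loops=2, term = A^2 * d^1
  state 0010: A-exp=-2, loops=2, term = A^-2 * d^1
  state 0011: A-exp=+0, loops=1, term = A^0 * d^0
  state 0100: A-exp=+2, loops=2, term = A^2 * d^1
  state 0101: A-exp=+4, loops=3, term = A^4 * d^2
  state 0110: A-exp=+0, loops=1, term = A^0 * d^0
  state 0111: A-exp=+2, loops=2, term = A^2 * d^1
  state 1000: A-exp=-2, loops=2, term = A^-2 * d^1
  state 1001: A-exp=+0, loops=1, term = A^0 * d^0
  state 1010: A-exp=-4, loops=3, term = A^-4 * d^2
  state 1011: A-exp=-2, loops=2, term = A^-2 * d^1
  state 1100: A-exp=+0, loops=1, term = A^0 * d^0
  state 1101: A-exp=+2, loops=2, term = A^2 * d^1
  state 1110: A-exp=-2, loops=2, term = A^-2 * d^1
  state 1111: A-exp=+0, loops=1, term = A^0 * d^0
Collect the terms by A-exponent (count of states per loop number):
Powers of d = -A^2 - A^-2: d^2 = A^4 + 2 + A^-4.
  A^4 * (d^2) = A^8 + 2*A^4 + 1
  A^2 * (4*d) = -4*A^4 - 4
  A^0 * (5 + d^2) = A^4 + 7 + A^-4
  A^-2 * (4*d) = -4 - 4*A^-4
  A^-4 * (d^2) = 1 + 2*A^-4 + A^-8
Summing the groups: <K> = A^8 - A^4 + 1 - A^-4 + A^-8
Normalise by the writhe: (-A^3)^(-w) = (-A^3)^(0) = 1, so f(A) = 1 * <K> = A^8 - A^4 + 1 - A^-4 + A^-8.
Substitute A = t^(-1/4), i.e. A^e → t^(-e/4): V(t) = t^2 - t + 1 - t^-1 + t^-2

Answer: t^2 - t + 1 - t^-1 + t^-2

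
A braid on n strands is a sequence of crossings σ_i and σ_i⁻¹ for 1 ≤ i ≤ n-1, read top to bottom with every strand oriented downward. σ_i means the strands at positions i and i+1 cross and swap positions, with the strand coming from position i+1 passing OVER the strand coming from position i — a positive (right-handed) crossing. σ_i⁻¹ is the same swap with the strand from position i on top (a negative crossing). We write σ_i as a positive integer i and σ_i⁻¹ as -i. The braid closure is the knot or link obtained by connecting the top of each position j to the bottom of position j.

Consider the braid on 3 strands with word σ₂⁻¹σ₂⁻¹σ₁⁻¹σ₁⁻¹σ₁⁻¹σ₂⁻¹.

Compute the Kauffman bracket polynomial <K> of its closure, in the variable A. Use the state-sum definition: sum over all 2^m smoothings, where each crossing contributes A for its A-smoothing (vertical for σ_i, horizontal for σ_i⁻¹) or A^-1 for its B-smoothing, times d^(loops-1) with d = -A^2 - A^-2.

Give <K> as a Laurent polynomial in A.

A^14 - 2*A^10 + A^6 - 2*A^2 + 2*A^-2 + A^-10

Derivation:
Braid: s2^-1 s2^-1 s1^-1 s1^-1 s1^-1 s2^-1 on 3 strands, 6 crossings.
Writhe w = (#positive) - (#negative) = 0 - 6 = -6.
State-sum expansion of <K>. There are 2^6 = 64 states.
Smooth each crossing (0=||, 1=⌣⌢); contribution A^(Σ sign_k(1-2s_k)) * d^(L-1).
Tabulate the states by total A-exponent and number of loops L (A-exp: L × count):
  A^6: L=5 ×1
  A^4: L=4 ×6
  A^2: L=3 ×15
  A^0: L=2 ×18, L=4 ×2
  A^-2: L=1 ×9, L=3 ×6
  A^-4: L=2 ×6
  A^-6: L=3 ×1
Each group contributes A^e * Σ count * d^(L-1):
Powers of d = -A^2 - A^-2: d^2 = A^4 + 2 + A^-4; d^3 = -A^6 - 3*A^2 - 3*A^-2 - A^-6; d^4 = A^8 + 4*A^4 + 6 + 4*A^-4 + A^-8.
  A^6 * (d^4) = A^14 + 4*A^10 + 6*A^6 + 4*A^2 + A^-2
  A^4 * (6*d^3) = -6*A^10 - 18*A^6 - 18*A^2 - 6*A^-2
  A^2 * (15*d^2) = 15*A^6 + 30*A^2 + 15*A^-2
  A^0 * (18*d + 2*d^3) = -2*A^6 - 24*A^2 - 24*A^-2 - 2*A^-6
  A^-2 * (9 + 6*d^2) = 6*A^2 + 21*A^-2 + 6*A^-6
  A^-4 * (6*d) = -6*A^-2 - 6*A^-6
  A^-6 * (d^2) = A^-2 + 2*A^-6 + A^-10
Summing the groups: <K> = A^14 - 2*A^10 + A^6 - 2*A^2 + 2*A^-2 + A^-10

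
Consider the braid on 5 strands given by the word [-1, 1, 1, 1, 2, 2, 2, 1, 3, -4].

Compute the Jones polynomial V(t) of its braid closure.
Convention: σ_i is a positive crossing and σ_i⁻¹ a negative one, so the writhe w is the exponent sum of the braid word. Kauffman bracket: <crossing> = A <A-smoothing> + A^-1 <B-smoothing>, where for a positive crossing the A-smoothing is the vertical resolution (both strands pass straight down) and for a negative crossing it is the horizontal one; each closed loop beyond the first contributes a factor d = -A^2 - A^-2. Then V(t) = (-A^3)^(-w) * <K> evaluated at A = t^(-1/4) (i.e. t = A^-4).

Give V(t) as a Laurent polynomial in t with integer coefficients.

The presented braid s1^-1 s1 s1 s1 s2 s2 s2 s1 s3 s4^-1 on 5 strands reduces by inverse Markov moves (closure unchanged at each step):
  Destabilize: the word has the form β·s4^-1 where s4^-1 occurs only as the final letter (β ∈ B_4); drop it and the last strand → 4 strands.
  Destabilize: the word has the form β·s3 where s3 occurs only as the final letter (β ∈ B_3); drop it and the last strand → 3 strands.
  Deconjugate: the word is γ·β·γ⁻¹ with γ = s1^-1 (prefix) and γ⁻¹ = s1 (suffix); strip both.
Reduced to β = s1 s1 s1 s2 s2 s2 on 3 strands, 6 crossings.
Compute on β:
Braid: s1 s1 s1 s2 s2 s2 on 3 strands, 6 crossings.
Writhe w = (#positive) - (#negative) = 6 - 0 = 6.
Computing the Kauffman bracket via state sum. There are 2^6 = 64 states.
Smooth each crossing (0=||, 1=⌣⌢); contribution A^(Σ sign_k(1-2s_k)) * d^(L-1).
Tabulate the states by total A-exponent and number of loops L (A-exp: L × count):
  A^6: L=3 ×1
  A^4: L=2 ×6
  A^2: L=1 ×9, L=3 ×6
  A^0: L=2 ×18, L=4 ×2
  A^-2: L=3 ×15
  A^-4: L=4 ×6
  A^-6: L=5 ×1
Each group contributes A^e * Σ count * d^(L-1):
Powers of d = -A^2 - A^-2: d^2 = A^4 + 2 + A^-4; d^3 = -A^6 - 3*A^2 - 3*A^-2 - A^-6; d^4 = A^8 + 4*A^4 + 6 + 4*A^-4 + A^-8.
  A^6 * (d^2) = A^10 + 2*A^6 + A^2
  A^4 * (6*d) = -6*A^6 - 6*A^2
  A^2 * (9 + 6*d^2) = 6*A^6 + 21*A^2 + 6*A^-2
  A^0 * (18*d + 2*d^3) = -2*A^6 - 24*A^2 - 24*A^-2 - 2*A^-6
  A^-2 * (15*d^2) = 15*A^2 + 30*A^-2 + 15*A^-6
  A^-4 * (6*d^3) = -6*A^2 - 18*A^-2 - 18*A^-6 - 6*A^-10
  A^-6 * (d^4) = A^2 + 4*A^-2 + 6*A^-6 + 4*A^-10 + A^-14
Summing the groups: <K> = A^10 + 2*A^2 - 2*A^-2 + A^-6 - 2*A^-10 + A^-14
Normalise by the writhe: (-A^3)^(-w) = (-A^3)^(-6) = A^-18, so f(A) = A^-18 * <K> = A^-8 + 2*A^-16 - 2*A^-20 + A^-24 - 2*A^-28 + A^-32.
Substitute A = t^(-1/4), i.e. A^e → t^(-e/4): V(t) = t^8 - 2*t^7 + t^6 - 2*t^5 + 2*t^4 + t^2

Answer: t^8 - 2*t^7 + t^6 - 2*t^5 + 2*t^4 + t^2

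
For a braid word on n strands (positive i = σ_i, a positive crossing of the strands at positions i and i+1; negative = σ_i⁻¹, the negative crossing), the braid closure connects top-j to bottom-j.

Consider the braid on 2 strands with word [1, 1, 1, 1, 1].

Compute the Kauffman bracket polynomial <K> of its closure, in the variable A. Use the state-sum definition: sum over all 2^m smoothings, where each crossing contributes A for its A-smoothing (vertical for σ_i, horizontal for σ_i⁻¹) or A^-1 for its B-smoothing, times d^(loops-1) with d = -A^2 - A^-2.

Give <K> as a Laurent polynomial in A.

-A^7 - A^-1 + A^-5 - A^-9 + A^-13

Derivation:
Braid: s1 s1 s1 s1 s1 on 2 strands, 5 crossings.
Writhe w = (#positive) - (#negative) = 5 - 0 = 5.
Enumerate smoothing states for the bracket polynomial. There are 2^5 = 32 states.
Each crossing splits two ways (0=vertical, 1=horizontal). The state's weight is A^(#A-smoothings - #B-smoothings) * d^(loops - 1).
  state 00000: A-exp=+5, loops=2, term = A^5 * d^1
  state 00001: A-exp=+3, loops=1, term = A^3 * d^0
  state 00010: A-exp=+3, loops=1, term = A^3 * d^0
  state 00011: A-exp=+1, loops=2, term = A^1 * d^1
  state 00100: A-exp=+3, loops=1, term = A^3 * d^0
  state 00101: A-exp=+1, loops=2, term = A^1 * d^1
  state 00110: A-exp=+1, loops=2, term = A^1 * d^1
  state 00111: A-exp=-1, loops=3, term = A^-1 * d^2
  state 01000: A-exp=+3, loops=1, term = A^3 * d^0
  state 01001: A-exp=+1, loops=2, term = A^1 * d^1
  state 01010: A-exp=+1, loops=2, term = A^1 * d^1
  state 01011: A-exp=-1, loops=3, term = A^-1 * d^2
  state 01100: A-exp=+1, loops=2, term = A^1 * d^1
  state 01101: A-exp=-1, loops=3, term = A^-1 * d^2
  state 01110: A-exp=-1, loops=3, term = A^-1 * d^2
  state 01111: A-exp=-3, loops=4, term = A^-3 * d^3
  state 10000: A-exp=+3, loops=1, term = A^3 * d^0
  state 10001: A-exp=+1, loops=2, term = A^1 * d^1
  state 10010: A-exp=+1, loops=2, term = A^1 * d^1
  state 10011: A-exp=-1, loops=3, term = A^-1 * d^2
  state 10100: A-exp=+1, loops=2, term = A^1 * d^1
  state 10101: A-exp=-1, loops=3, term = A^-1 * d^2
  state 10110: A-exp=-1, loops=3, term = A^-1 * d^2
  state 10111: A-exp=-3, loops=4, term = A^-3 * d^3
  state 11000: A-exp=+1, loops=2, term = A^1 * d^1
  state 11001: A-exp=-1, loops=3, term = A^-1 * d^2
  state 11010: A-exp=-1, loops=3, term = A^-1 * d^2
  state 11011: A-exp=-3, loops=4, term = A^-3 * d^3
  state 11100: A-exp=-1, loops=3, term = A^-1 * d^2
  state 11101: A-exp=-3, loops=4, term = A^-3 * d^3
  state 11110: A-exp=-3, loops=4, term = A^-3 * d^3
  state 11111: A-exp=-5, loops=5, term = A^-5 * d^4
Collect the terms by A-exponent (count of states per loop number):
Powers of d = -A^2 - A^-2: d^2 = A^4 + 2 + A^-4; d^3 = -A^6 - 3*A^2 - 3*A^-2 - A^-6; d^4 = A^8 + 4*A^4 + 6 + 4*A^-4 + A^-8.
  A^5 * (d) = -A^7 - A^3
  A^3 * (5) = 5*A^3
  A^1 * (10*d) = -10*A^3 - 10*A^-1
  A^-1 * (10*d^2) = 10*A^3 + 20*A^-1 + 10*A^-5
  A^-3 * (5*d^3) = -5*A^3 - 15*A^-1 - 15*A^-5 - 5*A^-9
  A^-5 * (d^4) = A^3 + 4*A^-1 + 6*A^-5 + 4*A^-9 + A^-13
Summing the groups: <K> = -A^7 - A^-1 + A^-5 - A^-9 + A^-13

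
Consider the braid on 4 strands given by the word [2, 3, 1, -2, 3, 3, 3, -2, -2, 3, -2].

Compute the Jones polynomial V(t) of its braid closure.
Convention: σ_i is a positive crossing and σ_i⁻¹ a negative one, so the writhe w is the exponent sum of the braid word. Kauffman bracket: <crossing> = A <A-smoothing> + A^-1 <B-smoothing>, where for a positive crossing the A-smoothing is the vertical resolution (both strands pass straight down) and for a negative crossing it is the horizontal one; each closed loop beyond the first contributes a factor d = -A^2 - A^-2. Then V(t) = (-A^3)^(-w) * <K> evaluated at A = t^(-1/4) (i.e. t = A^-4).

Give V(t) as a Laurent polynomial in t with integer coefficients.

The presented braid s2 s3 s1 s2^-1 s3 s3 s3 s2^-1 s2^-1 s3 s2^-1 on 4 strands reduces by inverse Markov moves (closure unchanged at each step):
  Deconjugate: the word is γ·β·γ⁻¹ with γ = s2 (prefix) and γ⁻¹ = s2^-1 (suffix); strip both.
Reduced to β = s3 s1 s2^-1 s3 s3 s3 s2^-1 s2^-1 s3 on 4 strands, 9 crossings.
Compute on β:
Braid: s3 s1 s2^-1 s3 s3 s3 s2^-1 s2^-1 s3 on 4 strands, 9 crossings.
Writhe w = (#positive) - (#negative) = 6 - 3 = 3.
State-sum expansion of <K>. There are 2^9 = 512 states.
Smooth each crossing (0=||, 1=⌣⌢); contribution A^(Σ sign_k(1-2s_k)) * d^(L-1).
Tabulate the states by total A-exponent and number of loops L (A-exp: L × count):
  A^9: L=5 ×1
  A^7: L=4 ×9
  A^5: L=3 ×32, L=5 ×4
  A^3: L=2 ×51, L=4 ×32, L=6 ×1
  A^1: L=1 ×27, L=3 ×81, L=5 ×18
  A^-1: L=2 ×53, L=4 ×67, L=6 ×6
  A^-3: L=3 ×50, L=5 ×33, L=7 ×1
  A^-5: L=4 ×27, L=6 ×9
  A^-7: L=5 ×8, L=7 ×1
  A^-9: L=6 ×1
Each group contributes A^e * Σ count * d^(L-1):
Powers of d = -A^2 - A^-2: d^2 = A^4 + 2 + A^-4; d^3 = -A^6 - 3*A^2 - 3*A^-2 - A^-6; d^4 = A^8 + 4*A^4 + 6 + 4*A^-4 + A^-8; d^5 = -A^10 - 5*A^6 - 10*A^2 - 10*A^-2 - 5*A^-6 - A^-10; d^6 = A^12 + 6*A^8 + 15*A^4 + 20 + 15*A^-4 + 6*A^-8 + A^-12.
  A^9 * (d^4) = A^17 + 4*A^13 + 6*A^9 + 4*A^5 + A
  A^7 * (9*d^3) = -9*A^13 - 27*A^9 - 27*A^5 - 9*A
  A^5 * (32*d^2 + 4*d^4) = 4*A^13 + 48*A^9 + 88*A^5 + 48*A + 4*A^-3
  A^3 * (51*d + 32*d^3 + d^5) = -A^13 - 37*A^9 - 157*A^5 - 157*A - 37*A^-3 - A^-7
  A^1 * (27 + 81*d^2 + 18*d^4) = 18*A^9 + 153*A^5 + 297*A + 153*A^-3 + 18*A^-7
  A^-1 * (53*d + 67*d^3 + 6*d^5) = -6*A^9 - 97*A^5 - 314*A - 314*A^-3 - 97*A^-7 - 6*A^-11
  A^-3 * (50*d^2 + 33*d^4 + d^6) = A^9 + 39*A^5 + 197*A + 318*A^-3 + 197*A^-7 + 39*A^-11 + A^-15
  A^-5 * (27*d^3 + 9*d^5) = -9*A^5 - 72*A - 171*A^-3 - 171*A^-7 - 72*A^-11 - 9*A^-15
  A^-7 * (8*d^4 + d^6) = A^5 + 14*A + 47*A^-3 + 68*A^-7 + 47*A^-11 + 14*A^-15 + A^-19
  A^-9 * (d^5) = -A - 5*A^-3 - 10*A^-7 - 10*A^-11 - 5*A^-15 - A^-19
Summing the groups: <K> = A^17 - 2*A^13 + 3*A^9 - 5*A^5 + 4*A - 5*A^-3 + 4*A^-7 - 2*A^-11 + A^-15
Normalise by the writhe: (-A^3)^(-w) = (-A^3)^(-3) = -A^-9, so f(A) = -A^-9 * <K> = -A^8 + 2*A^4 - 3 + 5*A^-4 - 4*A^-8 + 5*A^-12 - 4*A^-16 + 2*A^-20 - A^-24.
Substitute A = t^(-1/4), i.e. A^e → t^(-e/4): V(t) = -t^6 + 2*t^5 - 4*t^4 + 5*t^3 - 4*t^2 + 5*t - 3 + 2*t^-1 - t^-2

Answer: -t^6 + 2*t^5 - 4*t^4 + 5*t^3 - 4*t^2 + 5*t - 3 + 2*t^-1 - t^-2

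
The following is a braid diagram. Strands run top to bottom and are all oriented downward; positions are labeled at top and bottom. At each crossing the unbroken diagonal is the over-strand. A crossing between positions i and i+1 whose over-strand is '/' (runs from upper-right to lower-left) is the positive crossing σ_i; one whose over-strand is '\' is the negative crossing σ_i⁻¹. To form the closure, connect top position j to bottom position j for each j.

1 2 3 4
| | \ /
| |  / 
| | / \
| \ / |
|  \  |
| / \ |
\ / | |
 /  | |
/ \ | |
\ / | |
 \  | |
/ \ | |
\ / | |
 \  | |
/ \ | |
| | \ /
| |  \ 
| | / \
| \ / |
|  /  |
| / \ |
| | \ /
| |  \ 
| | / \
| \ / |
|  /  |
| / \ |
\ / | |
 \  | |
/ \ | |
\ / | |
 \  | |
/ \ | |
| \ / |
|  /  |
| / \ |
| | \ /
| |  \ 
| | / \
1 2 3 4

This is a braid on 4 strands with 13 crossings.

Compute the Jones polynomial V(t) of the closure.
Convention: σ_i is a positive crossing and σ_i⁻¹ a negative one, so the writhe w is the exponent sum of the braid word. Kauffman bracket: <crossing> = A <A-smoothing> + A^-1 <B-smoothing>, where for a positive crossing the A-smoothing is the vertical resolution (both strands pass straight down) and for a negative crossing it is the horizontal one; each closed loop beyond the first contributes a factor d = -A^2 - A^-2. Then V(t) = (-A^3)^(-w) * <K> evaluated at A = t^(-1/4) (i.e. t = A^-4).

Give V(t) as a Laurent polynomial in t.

Reading the diagram top to bottom ('/'-over between positions i,i+1 = s_i, '\'-over = s_i^-1): braid word = s3 s2^-1 s1 s1^-1 s1^-1 s3^-1 s2 s3^-1 s2 s1^-1 s1^-1 s2 s3^-1.
The presented braid s3 s2^-1 s1 s1^-1 s1^-1 s3^-1 s2 s3^-1 s2 s1^-1 s1^-1 s2 s3^-1 on 4 strands reduces by inverse Markov moves (closure unchanged at each step):
  Deconjugate: the word is γ·β·γ⁻¹ with γ = s3 s2^-1 (prefix) and γ⁻¹ = s2 s3^-1 (suffix); strip both.
  Deconjugate: the word is γ·β·γ⁻¹ with γ = s1 (prefix) and γ⁻¹ = s1^-1 (suffix); strip both.
Reduced to β = s1^-1 s1^-1 s3^-1 s2 s3^-1 s2 s1^-1 on 4 strands, 7 crossings.
Compute on β:
Braid: s1^-1 s1^-1 s3^-1 s2 s3^-1 s2 s1^-1 on 4 strands, 7 crossings.
Writhe w = (#positive) - (#negative) = 2 - 5 = -3.
State-sum expansion of <K>. There are 2^7 = 128 states.
Smooth each crossing (0=||, 1=⌣⌢); contribution A^(Σ sign_k(1-2s_k)) * d^(L-1).
Tabulate the states by total A-exponent and number of loops L (A-exp: L × count):
  A^7: L=5 ×1
  A^5: L=4 ×7
  A^3: L=3 ×20, L=5 ×1
  A^1: L=2 ×27, L=4 ×8
  A^-1: L=1 ×15, L=3 ×19, L=5 ×1
  A^-3: L=2 ×17, L=4 ×4
  A^-5: L=3 ×7
  A^-7: L=4 ×1
Each group contributes A^e * Σ count * d^(L-1):
Powers of d = -A^2 - A^-2: d^2 = A^4 + 2 + A^-4; d^3 = -A^6 - 3*A^2 - 3*A^-2 - A^-6; d^4 = A^8 + 4*A^4 + 6 + 4*A^-4 + A^-8.
  A^7 * (d^4) = A^15 + 4*A^11 + 6*A^7 + 4*A^3 + A^-1
  A^5 * (7*d^3) = -7*A^11 - 21*A^7 - 21*A^3 - 7*A^-1
  A^3 * (20*d^2 + d^4) = A^11 + 24*A^7 + 46*A^3 + 24*A^-1 + A^-5
  A^1 * (27*d + 8*d^3) = -8*A^7 - 51*A^3 - 51*A^-1 - 8*A^-5
  A^-1 * (15 + 19*d^2 + d^4) = A^7 + 23*A^3 + 59*A^-1 + 23*A^-5 + A^-9
  A^-3 * (17*d + 4*d^3) = -4*A^3 - 29*A^-1 - 29*A^-5 - 4*A^-9
  A^-5 * (7*d^2) = 7*A^-1 + 14*A^-5 + 7*A^-9
  A^-7 * (d^3) = -A^-1 - 3*A^-5 - 3*A^-9 - A^-13
Summing the groups: <K> = A^15 - 2*A^11 + 2*A^7 - 3*A^3 + 3*A^-1 - 2*A^-5 + A^-9 - A^-13
Normalise by the writhe: (-A^3)^(-w) = (-A^3)^(3) = -A^9, so f(A) = -A^9 * <K> = -A^24 + 2*A^20 - 2*A^16 + 3*A^12 - 3*A^8 + 2*A^4 - 1 + A^-4.
Substitute A = t^(-1/4), i.e. A^e → t^(-e/4): V(t) = t - 1 + 2*t^-1 - 3*t^-2 + 3*t^-3 - 2*t^-4 + 2*t^-5 - t^-6

Answer: t - 1 + 2*t^-1 - 3*t^-2 + 3*t^-3 - 2*t^-4 + 2*t^-5 - t^-6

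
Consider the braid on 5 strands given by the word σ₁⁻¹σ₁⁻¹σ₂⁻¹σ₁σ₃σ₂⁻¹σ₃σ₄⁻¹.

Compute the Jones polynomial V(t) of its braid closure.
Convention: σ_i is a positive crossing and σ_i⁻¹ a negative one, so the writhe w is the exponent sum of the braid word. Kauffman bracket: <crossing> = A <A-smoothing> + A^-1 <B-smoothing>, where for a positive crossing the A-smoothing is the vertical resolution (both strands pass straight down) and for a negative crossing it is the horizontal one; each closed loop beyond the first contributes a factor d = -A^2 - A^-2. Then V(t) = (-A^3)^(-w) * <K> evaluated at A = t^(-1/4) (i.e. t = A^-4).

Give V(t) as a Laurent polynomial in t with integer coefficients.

t^2 - t + 2 - 2*t^-1 + t^-2 - t^-3 + t^-4

Derivation:
The presented braid s1^-1 s1^-1 s2^-1 s1 s3 s2^-1 s3 s4^-1 on 5 strands reduces by inverse Markov moves (closure unchanged at each step):
  Destabilize: the word has the form β·s4^-1 where s4^-1 occurs only as the final letter (β ∈ B_4); drop it and the last strand → 4 strands.
Reduced to β = s1^-1 s1^-1 s2^-1 s1 s3 s2^-1 s3 on 4 strands, 7 crossings.
Compute on β:
Braid: s1^-1 s1^-1 s2^-1 s1 s3 s2^-1 s3 on 4 strands, 7 crossings.
Writhe w = (#positive) - (#negative) = 3 - 4 = -1.
Enumerate smoothing states for the bracket polynomial. There are 2^7 = 128 states.
Each crossing splits two ways (0=vertical, 1=horizontal). The state's weight is A^(#A-smoothings - #B-smoothings) * d^(loops - 1).
Tabulate the states by total A-exponent and number of loops L (A-exp: L × count):
  A^7: L=4 ×1
  A^5: L=3 ×7
  A^3: L=2 ×17, L=4 ×4
  A^1: L=1 ×14, L=3 ×20, L=5 ×1
  A^-1: L=2 ×27, L=4 ×8
  A^-3: L=1 ×5, L=3 ×15, L=5 ×1
  A^-5: L=2 ×4, L=4 ×3
  A^-7: L=3 ×1
Each group contributes A^e * Σ count * d^(L-1):
Powers of d = -A^2 - A^-2: d^2 = A^4 + 2 + A^-4; d^3 = -A^6 - 3*A^2 - 3*A^-2 - A^-6; d^4 = A^8 + 4*A^4 + 6 + 4*A^-4 + A^-8.
  A^7 * (d^3) = -A^13 - 3*A^9 - 3*A^5 - A
  A^5 * (7*d^2) = 7*A^9 + 14*A^5 + 7*A
  A^3 * (17*d + 4*d^3) = -4*A^9 - 29*A^5 - 29*A - 4*A^-3
  A^1 * (14 + 20*d^2 + d^4) = A^9 + 24*A^5 + 60*A + 24*A^-3 + A^-7
  A^-1 * (27*d + 8*d^3) = -8*A^5 - 51*A - 51*A^-3 - 8*A^-7
  A^-3 * (5 + 15*d^2 + d^4) = A^5 + 19*A + 41*A^-3 + 19*A^-7 + A^-11
  A^-5 * (4*d + 3*d^3) = -3*A - 13*A^-3 - 13*A^-7 - 3*A^-11
  A^-7 * (d^2) = A^-3 + 2*A^-7 + A^-11
Summing the groups: <K> = -A^13 + A^9 - A^5 + 2*A - 2*A^-3 + A^-7 - A^-11
Normalise by the writhe: (-A^3)^(-w) = (-A^3)^(1) = -A^3, so f(A) = -A^3 * <K> = A^16 - A^12 + A^8 - 2*A^4 + 2 - A^-4 + A^-8.
Substitute A = t^(-1/4), i.e. A^e → t^(-e/4): V(t) = t^2 - t + 2 - 2*t^-1 + t^-2 - t^-3 + t^-4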